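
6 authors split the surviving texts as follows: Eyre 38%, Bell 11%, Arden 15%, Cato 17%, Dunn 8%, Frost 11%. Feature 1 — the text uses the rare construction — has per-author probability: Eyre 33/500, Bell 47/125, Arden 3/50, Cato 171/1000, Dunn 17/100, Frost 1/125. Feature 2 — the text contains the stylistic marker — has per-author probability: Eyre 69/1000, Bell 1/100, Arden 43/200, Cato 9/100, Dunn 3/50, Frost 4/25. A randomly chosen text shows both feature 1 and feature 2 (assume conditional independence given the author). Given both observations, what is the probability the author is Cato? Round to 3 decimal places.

0.342

Prior × likelihood for each hypothesis:
  Eyre: 0.38 × 0.066 × 0.069 = 0.00173052
  Bell: 0.11 × 0.376 × 0.01 = 0.0004136
  Arden: 0.15 × 0.06 × 0.215 = 0.001935
  Cato: 0.17 × 0.171 × 0.09 = 0.0026163
  Dunn: 0.08 × 0.17 × 0.06 = 0.000816
  Frost: 0.11 × 0.008 × 0.16 = 0.0001408
Sum = 0.00765222.
P(Cato | evidence) = 0.0026163 / 0.00765222 ≈ 0.342.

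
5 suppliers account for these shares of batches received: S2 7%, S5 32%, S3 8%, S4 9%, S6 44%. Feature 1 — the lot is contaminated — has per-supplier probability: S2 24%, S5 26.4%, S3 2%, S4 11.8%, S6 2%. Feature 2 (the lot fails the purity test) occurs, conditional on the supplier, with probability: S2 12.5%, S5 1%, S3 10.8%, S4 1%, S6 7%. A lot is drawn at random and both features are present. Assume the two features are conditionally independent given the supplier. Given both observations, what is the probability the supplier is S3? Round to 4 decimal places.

Unnormalized posteriors (prior × likelihood):
  S2: 0.07 × 0.24 × 0.125 = 0.0021
  S5: 0.32 × 0.264 × 0.01 = 0.0008448
  S3: 0.08 × 0.02 × 0.108 = 0.0001728
  S4: 0.09 × 0.118 × 0.01 = 0.0001062
  S6: 0.44 × 0.02 × 0.07 = 0.000616
Total = 0.0038398.
P(S3 | evidence) = 0.0001728 / 0.0038398 ≈ 0.0450.

0.0450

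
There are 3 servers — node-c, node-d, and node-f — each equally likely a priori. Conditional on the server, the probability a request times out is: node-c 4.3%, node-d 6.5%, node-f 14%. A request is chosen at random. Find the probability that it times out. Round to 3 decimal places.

0.083

With a uniform prior (1/3 each), posterior ∝ likelihood:
  node-c: 0.043
  node-d: 0.065
  node-f: 0.14
P(timeout) = (1/3) × (0.043 + 0.065 + 0.14) = 0.248/3 ≈ 0.083.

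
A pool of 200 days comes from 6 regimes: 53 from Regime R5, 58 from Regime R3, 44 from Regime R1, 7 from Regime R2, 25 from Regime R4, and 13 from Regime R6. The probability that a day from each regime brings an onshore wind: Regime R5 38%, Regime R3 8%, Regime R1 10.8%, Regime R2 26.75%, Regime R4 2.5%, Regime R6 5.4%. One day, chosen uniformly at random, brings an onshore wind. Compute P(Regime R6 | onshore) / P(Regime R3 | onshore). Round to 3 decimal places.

0.151

Compute prior × likelihood for every hypothesis:
  Regime R5: 0.265 × 0.38 = 0.1007
  Regime R3: 0.29 × 0.08 = 0.0232
  Regime R1: 0.22 × 0.108 = 0.02376
  Regime R2: 0.035 × 0.2675 = 0.0093625
  Regime R4: 0.125 × 0.025 = 0.003125
  Regime R6: 0.065 × 0.054 = 0.00351
Sum = 0.1636575.
The ratio is 0.00351 / 0.0232 (the normalizer cancels) = 0.151.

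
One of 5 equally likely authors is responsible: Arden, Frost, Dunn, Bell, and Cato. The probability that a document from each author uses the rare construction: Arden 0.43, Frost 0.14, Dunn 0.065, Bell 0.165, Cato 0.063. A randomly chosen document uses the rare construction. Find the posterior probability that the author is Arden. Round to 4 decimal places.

Since the prior is uniform, the posterior is proportional to the likelihood:
  Arden: 0.43
  Frost: 0.14
  Dunn: 0.065
  Bell: 0.165
  Cato: 0.063
Sum = 0.863.
P(Arden | evidence) = 0.43 / 0.863 ≈ 0.4983.

0.4983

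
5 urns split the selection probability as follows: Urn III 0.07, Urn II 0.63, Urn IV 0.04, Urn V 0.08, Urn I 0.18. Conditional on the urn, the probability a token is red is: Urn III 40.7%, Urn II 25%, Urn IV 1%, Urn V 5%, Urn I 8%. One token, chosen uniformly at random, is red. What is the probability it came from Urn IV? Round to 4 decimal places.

0.0020

Prior × likelihood for each hypothesis:
  Urn III: 0.07 × 0.407 = 0.02849
  Urn II: 0.63 × 0.25 = 0.1575
  Urn IV: 0.04 × 0.01 = 0.0004
  Urn V: 0.08 × 0.05 = 0.004
  Urn I: 0.18 × 0.08 = 0.0144
Total = 0.20479.
P(Urn IV | evidence) = 0.0004 / 0.20479 ≈ 0.0020.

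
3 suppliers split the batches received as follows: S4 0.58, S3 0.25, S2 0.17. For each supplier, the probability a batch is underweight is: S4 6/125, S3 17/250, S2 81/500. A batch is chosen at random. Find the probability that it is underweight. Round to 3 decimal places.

Prior × likelihood for each hypothesis:
  S4: 0.58 × 0.048 = 0.02784
  S3: 0.25 × 0.068 = 0.017
  S2: 0.17 × 0.162 = 0.02754
P(underweight) = 0.02784 + 0.017 + 0.02754 = 0.07238 → 0.072.

0.072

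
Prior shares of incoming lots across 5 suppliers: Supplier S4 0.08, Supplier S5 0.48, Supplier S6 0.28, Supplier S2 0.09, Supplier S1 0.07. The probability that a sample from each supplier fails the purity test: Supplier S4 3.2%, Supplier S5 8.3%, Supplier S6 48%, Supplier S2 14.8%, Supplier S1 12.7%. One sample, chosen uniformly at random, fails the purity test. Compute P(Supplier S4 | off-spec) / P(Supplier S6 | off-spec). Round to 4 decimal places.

Compute prior × likelihood for every hypothesis:
  Supplier S4: 0.08 × 0.032 = 0.00256
  Supplier S5: 0.48 × 0.083 = 0.03984
  Supplier S6: 0.28 × 0.48 = 0.1344
  Supplier S2: 0.09 × 0.148 = 0.01332
  Supplier S1: 0.07 × 0.127 = 0.00889
Total = 0.19901.
The ratio is 0.00256 / 0.1344 (the normalizer cancels) = 0.0190.

0.0190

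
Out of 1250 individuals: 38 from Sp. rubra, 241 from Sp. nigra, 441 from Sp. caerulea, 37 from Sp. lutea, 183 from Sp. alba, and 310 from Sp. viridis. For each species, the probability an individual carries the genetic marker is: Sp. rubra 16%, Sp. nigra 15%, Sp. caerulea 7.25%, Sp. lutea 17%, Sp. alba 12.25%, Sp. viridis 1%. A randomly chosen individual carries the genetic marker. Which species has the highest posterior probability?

By Bayes' rule, posterior ∝ prior × likelihood:
  Sp. rubra: 0.0304 × 0.16 = 0.004864
  Sp. nigra: 0.1928 × 0.15 = 0.02892
  Sp. caerulea: 0.3528 × 0.0725 = 0.025578
  Sp. lutea: 0.0296 × 0.17 = 0.005032
  Sp. alba: 0.1464 × 0.1225 = 0.017934
  Sp. viridis: 0.248 × 0.01 = 0.00248
Normalizing constant = 0.084808.
Largest term belongs to Sp. nigra, so Sp. nigra is most probable.

Sp. nigra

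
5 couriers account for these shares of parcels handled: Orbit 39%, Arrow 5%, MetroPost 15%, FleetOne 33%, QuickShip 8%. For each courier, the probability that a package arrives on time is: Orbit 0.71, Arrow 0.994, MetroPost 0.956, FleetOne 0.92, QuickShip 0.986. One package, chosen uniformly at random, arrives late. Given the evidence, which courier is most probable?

Taking complements, P(late | each) = Orbit 0.29, Arrow 0.006, MetroPost 0.044, FleetOne 0.08, QuickShip 0.014.
Prior × likelihood for each hypothesis:
  Orbit: 0.39 × 0.29 = 0.1131
  Arrow: 0.05 × 0.006 = 0.0003
  MetroPost: 0.15 × 0.044 = 0.0066
  FleetOne: 0.33 × 0.08 = 0.0264
  QuickShip: 0.08 × 0.014 = 0.00112
Total = 0.14752.
Largest term belongs to Orbit, so Orbit is most probable.

Orbit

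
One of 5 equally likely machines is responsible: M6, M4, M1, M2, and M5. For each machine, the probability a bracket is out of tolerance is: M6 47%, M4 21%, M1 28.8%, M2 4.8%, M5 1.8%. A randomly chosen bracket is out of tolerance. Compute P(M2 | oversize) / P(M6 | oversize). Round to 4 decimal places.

0.1021

Since the prior is uniform, the posterior is proportional to the likelihood:
  M6: 0.47
  M4: 0.21
  M1: 0.288
  M2: 0.048
  M5: 0.018
Sum = 1.034.
The ratio is 0.048 / 0.47 (the normalizer cancels) = 0.1021.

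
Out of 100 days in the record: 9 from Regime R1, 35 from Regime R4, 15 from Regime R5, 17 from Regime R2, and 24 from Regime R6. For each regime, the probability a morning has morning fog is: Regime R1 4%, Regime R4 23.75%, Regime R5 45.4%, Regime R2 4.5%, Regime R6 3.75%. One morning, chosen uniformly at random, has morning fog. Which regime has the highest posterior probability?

Regime R4

Unnormalized posteriors (prior × likelihood):
  Regime R1: 0.09 × 0.04 = 0.0036
  Regime R4: 0.35 × 0.2375 = 0.083125
  Regime R5: 0.15 × 0.454 = 0.0681
  Regime R2: 0.17 × 0.045 = 0.00765
  Regime R6: 0.24 × 0.0375 = 0.009
Total = 0.171475.
Largest term belongs to Regime R4, so Regime R4 is most probable.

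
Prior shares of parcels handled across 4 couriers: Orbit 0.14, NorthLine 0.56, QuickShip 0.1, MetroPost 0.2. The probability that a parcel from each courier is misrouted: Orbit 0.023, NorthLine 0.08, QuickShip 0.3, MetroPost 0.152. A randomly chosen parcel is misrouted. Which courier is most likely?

NorthLine

By Bayes' rule, posterior ∝ prior × likelihood:
  Orbit: 0.14 × 0.023 = 0.00322
  NorthLine: 0.56 × 0.08 = 0.0448
  QuickShip: 0.1 × 0.3 = 0.03
  MetroPost: 0.2 × 0.152 = 0.0304
Sum = 0.10842.
Largest term belongs to NorthLine, so NorthLine is most probable.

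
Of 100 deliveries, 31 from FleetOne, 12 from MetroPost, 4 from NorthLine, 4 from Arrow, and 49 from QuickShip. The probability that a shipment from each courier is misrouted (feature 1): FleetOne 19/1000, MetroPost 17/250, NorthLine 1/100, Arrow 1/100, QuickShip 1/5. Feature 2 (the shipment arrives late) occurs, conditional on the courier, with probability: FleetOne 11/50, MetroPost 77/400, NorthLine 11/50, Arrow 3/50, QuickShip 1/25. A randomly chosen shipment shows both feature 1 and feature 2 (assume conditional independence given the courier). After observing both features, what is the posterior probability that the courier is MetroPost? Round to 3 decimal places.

Unnormalized posteriors (prior × likelihood):
  FleetOne: 0.31 × 0.019 × 0.22 = 0.0012958
  MetroPost: 0.12 × 0.068 × 0.1925 = 0.0015708
  NorthLine: 0.04 × 0.01 × 0.22 = 0.000088
  Arrow: 0.04 × 0.01 × 0.06 = 0.000024
  QuickShip: 0.49 × 0.2 × 0.04 = 0.00392
Sum = 0.0068986.
P(MetroPost | evidence) = 0.0015708 / 0.0068986 ≈ 0.228.

0.228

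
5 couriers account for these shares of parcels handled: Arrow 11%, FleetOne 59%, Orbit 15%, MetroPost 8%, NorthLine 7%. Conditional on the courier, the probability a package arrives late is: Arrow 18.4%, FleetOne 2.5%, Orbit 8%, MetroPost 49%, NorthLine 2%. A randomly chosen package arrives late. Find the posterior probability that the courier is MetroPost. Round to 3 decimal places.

0.448

Compute prior × likelihood for every hypothesis:
  Arrow: 0.11 × 0.184 = 0.02024
  FleetOne: 0.59 × 0.025 = 0.01475
  Orbit: 0.15 × 0.08 = 0.012
  MetroPost: 0.08 × 0.49 = 0.0392
  NorthLine: 0.07 × 0.02 = 0.0014
Sum = 0.08759.
P(MetroPost | evidence) = 0.0392 / 0.08759 ≈ 0.448.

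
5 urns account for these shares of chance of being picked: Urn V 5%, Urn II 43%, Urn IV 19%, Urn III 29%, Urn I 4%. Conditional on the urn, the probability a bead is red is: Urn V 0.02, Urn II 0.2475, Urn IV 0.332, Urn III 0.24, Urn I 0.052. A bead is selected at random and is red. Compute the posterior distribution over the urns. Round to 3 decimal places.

Urn V 0.004, Urn II 0.439, Urn IV 0.260, Urn III 0.287, Urn I 0.009

Unnormalized posteriors (prior × likelihood):
  Urn V: 0.05 × 0.02 = 0.001
  Urn II: 0.43 × 0.2475 = 0.106425
  Urn IV: 0.19 × 0.332 = 0.06308
  Urn III: 0.29 × 0.24 = 0.0696
  Urn I: 0.04 × 0.052 = 0.00208
Normalizing constant = 0.242185.
P(Urn V | red) = 0.001/0.242185 ≈ 0.004
P(Urn II | red) = 0.106425/0.242185 ≈ 0.439
P(Urn IV | red) = 0.06308/0.242185 ≈ 0.260
P(Urn III | red) = 0.0696/0.242185 ≈ 0.287
P(Urn I | red) = 0.00208/0.242185 ≈ 0.009
(Check: 0.004+0.439+0.260+0.287+0.009 = 0.999.)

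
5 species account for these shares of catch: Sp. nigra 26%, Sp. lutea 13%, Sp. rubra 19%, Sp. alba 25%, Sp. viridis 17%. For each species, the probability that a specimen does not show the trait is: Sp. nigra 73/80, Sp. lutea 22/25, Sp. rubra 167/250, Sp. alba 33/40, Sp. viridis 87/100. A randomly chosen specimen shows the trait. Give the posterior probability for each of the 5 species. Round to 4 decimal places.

Sp. nigra 0.1360, Sp. lutea 0.0933, Sp. rubra 0.3771, Sp. alba 0.2615, Sp. viridis 0.1321

Taking complements, P(trait | each) = Sp. nigra 0.0875, Sp. lutea 0.12, Sp. rubra 0.332, Sp. alba 0.175, Sp. viridis 0.13.
By Bayes' rule, posterior ∝ prior × likelihood:
  Sp. nigra: 0.26 × 0.0875 = 0.02275
  Sp. lutea: 0.13 × 0.12 = 0.0156
  Sp. rubra: 0.19 × 0.332 = 0.06308
  Sp. alba: 0.25 × 0.175 = 0.04375
  Sp. viridis: 0.17 × 0.13 = 0.0221
Sum = 0.16728.
P(Sp. nigra | trait) = 0.02275/0.16728 ≈ 0.1360
P(Sp. lutea | trait) = 0.0156/0.16728 ≈ 0.0933
P(Sp. rubra | trait) = 0.06308/0.16728 ≈ 0.3771
P(Sp. alba | trait) = 0.04375/0.16728 ≈ 0.2615
P(Sp. viridis | trait) = 0.0221/0.16728 ≈ 0.1321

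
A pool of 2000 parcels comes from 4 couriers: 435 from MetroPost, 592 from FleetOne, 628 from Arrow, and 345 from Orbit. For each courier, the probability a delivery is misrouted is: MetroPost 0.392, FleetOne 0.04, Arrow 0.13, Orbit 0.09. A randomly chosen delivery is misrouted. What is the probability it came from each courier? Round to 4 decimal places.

MetroPost 0.5556, FleetOne 0.0772, Arrow 0.2660, Orbit 0.1012

Unnormalized posteriors (prior × likelihood):
  MetroPost: 0.2175 × 0.392 = 0.08526
  FleetOne: 0.296 × 0.04 = 0.01184
  Arrow: 0.314 × 0.13 = 0.04082
  Orbit: 0.1725 × 0.09 = 0.015525
Normalizing constant = 0.153445.
P(MetroPost | misrouted) = 0.08526/0.153445 ≈ 0.5556
P(FleetOne | misrouted) = 0.01184/0.153445 ≈ 0.0772
P(Arrow | misrouted) = 0.04082/0.153445 ≈ 0.2660
P(Orbit | misrouted) = 0.015525/0.153445 ≈ 0.1012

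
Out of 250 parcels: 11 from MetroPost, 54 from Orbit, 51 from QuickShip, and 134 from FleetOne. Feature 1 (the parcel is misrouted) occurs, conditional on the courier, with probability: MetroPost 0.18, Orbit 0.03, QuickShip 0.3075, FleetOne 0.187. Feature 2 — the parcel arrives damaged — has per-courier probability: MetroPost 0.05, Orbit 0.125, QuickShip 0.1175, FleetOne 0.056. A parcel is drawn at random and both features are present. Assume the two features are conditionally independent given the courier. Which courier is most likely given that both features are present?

Compute prior × likelihood for every hypothesis:
  MetroPost: 0.044 × 0.18 × 0.05 = 0.000396
  Orbit: 0.216 × 0.03 × 0.125 = 0.00081
  QuickShip: 0.204 × 0.3075 × 0.1175 = 0.007370775
  FleetOne: 0.536 × 0.187 × 0.056 = 0.005612992
Sum = 0.014189767.
Largest term belongs to QuickShip, so QuickShip is most probable.

QuickShip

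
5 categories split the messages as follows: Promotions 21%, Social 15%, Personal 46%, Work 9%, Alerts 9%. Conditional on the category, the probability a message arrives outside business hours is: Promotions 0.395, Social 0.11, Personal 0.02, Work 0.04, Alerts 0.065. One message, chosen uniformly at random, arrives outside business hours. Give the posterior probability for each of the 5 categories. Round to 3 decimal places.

Promotions 0.702, Social 0.140, Personal 0.078, Work 0.030, Alerts 0.050

Prior × likelihood for each hypothesis:
  Promotions: 0.21 × 0.395 = 0.08295
  Social: 0.15 × 0.11 = 0.0165
  Personal: 0.46 × 0.02 = 0.0092
  Work: 0.09 × 0.04 = 0.0036
  Alerts: 0.09 × 0.065 = 0.00585
Normalizing constant = 0.1181.
P(Promotions | off-hours) = 0.08295/0.1181 ≈ 0.702
P(Social | off-hours) = 0.0165/0.1181 ≈ 0.140
P(Personal | off-hours) = 0.0092/0.1181 ≈ 0.078
P(Work | off-hours) = 0.0036/0.1181 ≈ 0.030
P(Alerts | off-hours) = 0.00585/0.1181 ≈ 0.050
(Check: 0.702+0.140+0.078+0.030+0.050 = 1.000.)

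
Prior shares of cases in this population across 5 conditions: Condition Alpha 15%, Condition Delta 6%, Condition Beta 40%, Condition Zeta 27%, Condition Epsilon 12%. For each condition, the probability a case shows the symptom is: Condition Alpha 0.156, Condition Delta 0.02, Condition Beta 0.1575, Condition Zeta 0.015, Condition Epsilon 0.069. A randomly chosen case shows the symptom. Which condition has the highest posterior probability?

Condition Beta

By Bayes' rule, posterior ∝ prior × likelihood:
  Condition Alpha: 0.15 × 0.156 = 0.0234
  Condition Delta: 0.06 × 0.02 = 0.0012
  Condition Beta: 0.4 × 0.1575 = 0.063
  Condition Zeta: 0.27 × 0.015 = 0.00405
  Condition Epsilon: 0.12 × 0.069 = 0.00828
Normalizing constant = 0.09993.
Largest term belongs to Condition Beta, so Condition Beta is most probable.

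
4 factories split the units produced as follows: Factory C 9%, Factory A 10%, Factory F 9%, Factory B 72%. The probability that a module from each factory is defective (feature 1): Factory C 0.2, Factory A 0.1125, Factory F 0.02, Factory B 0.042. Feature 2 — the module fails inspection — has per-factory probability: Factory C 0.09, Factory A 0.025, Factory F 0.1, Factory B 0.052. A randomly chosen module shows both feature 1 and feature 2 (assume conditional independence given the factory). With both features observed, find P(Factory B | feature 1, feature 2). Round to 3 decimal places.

0.430

Prior × likelihood for each hypothesis:
  Factory C: 0.09 × 0.2 × 0.09 = 0.00162
  Factory A: 0.1 × 0.1125 × 0.025 = 0.00028125
  Factory F: 0.09 × 0.02 × 0.1 = 0.00018
  Factory B: 0.72 × 0.042 × 0.052 = 0.00157248
Total = 0.00365373.
P(Factory B | evidence) = 0.00157248 / 0.00365373 ≈ 0.430.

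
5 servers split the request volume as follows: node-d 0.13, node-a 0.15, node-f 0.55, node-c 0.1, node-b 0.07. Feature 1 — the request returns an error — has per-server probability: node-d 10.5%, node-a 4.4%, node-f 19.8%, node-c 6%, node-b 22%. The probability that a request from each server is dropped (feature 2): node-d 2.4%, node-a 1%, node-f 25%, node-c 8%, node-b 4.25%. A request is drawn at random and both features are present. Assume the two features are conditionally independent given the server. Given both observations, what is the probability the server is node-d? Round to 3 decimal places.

0.011

Unnormalized posteriors (prior × likelihood):
  node-d: 0.13 × 0.105 × 0.024 = 0.0003276
  node-a: 0.15 × 0.044 × 0.01 = 0.000066
  node-f: 0.55 × 0.198 × 0.25 = 0.027225
  node-c: 0.1 × 0.06 × 0.08 = 0.00048
  node-b: 0.07 × 0.22 × 0.0425 = 0.0006545
Total = 0.0287531.
P(node-d | evidence) = 0.0003276 / 0.0287531 ≈ 0.011.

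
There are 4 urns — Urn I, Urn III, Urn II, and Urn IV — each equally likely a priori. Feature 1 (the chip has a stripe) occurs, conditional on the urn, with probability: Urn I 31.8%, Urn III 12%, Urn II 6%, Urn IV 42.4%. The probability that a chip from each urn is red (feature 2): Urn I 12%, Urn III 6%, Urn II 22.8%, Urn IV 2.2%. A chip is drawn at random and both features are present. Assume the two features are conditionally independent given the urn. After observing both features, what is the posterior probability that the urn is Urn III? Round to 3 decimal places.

0.105

With a uniform prior (1/4 each), posterior ∝ likelihood:
  Urn I: 0.318 × 0.12 = 0.03816
  Urn III: 0.12 × 0.06 = 0.0072
  Urn II: 0.06 × 0.228 = 0.01368
  Urn IV: 0.424 × 0.022 = 0.009328
Sum = 0.068368.
P(Urn III | evidence) = 0.0072 / 0.068368 ≈ 0.105.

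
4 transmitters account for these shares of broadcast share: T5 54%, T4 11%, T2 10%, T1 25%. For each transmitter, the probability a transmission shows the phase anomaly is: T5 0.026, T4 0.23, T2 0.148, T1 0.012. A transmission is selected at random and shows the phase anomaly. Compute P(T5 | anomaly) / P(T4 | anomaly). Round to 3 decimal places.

Unnormalized posteriors (prior × likelihood):
  T5: 0.54 × 0.026 = 0.01404
  T4: 0.11 × 0.23 = 0.0253
  T2: 0.1 × 0.148 = 0.0148
  T1: 0.25 × 0.012 = 0.003
Total = 0.05714.
The ratio is 0.01404 / 0.0253 (the normalizer cancels) = 0.555.

0.555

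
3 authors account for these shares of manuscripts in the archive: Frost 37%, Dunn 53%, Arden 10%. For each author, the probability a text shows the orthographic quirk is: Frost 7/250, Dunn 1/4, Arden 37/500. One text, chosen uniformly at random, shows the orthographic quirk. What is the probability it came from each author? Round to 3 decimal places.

Unnormalized posteriors (prior × likelihood):
  Frost: 0.37 × 0.028 = 0.01036
  Dunn: 0.53 × 0.25 = 0.1325
  Arden: 0.1 × 0.074 = 0.0074
Normalizing constant = 0.15026.
P(Frost | quirk) = 0.01036/0.15026 ≈ 0.069
P(Dunn | quirk) = 0.1325/0.15026 ≈ 0.882
P(Arden | quirk) = 0.0074/0.15026 ≈ 0.049
(Check: 0.069+0.882+0.049 = 1.000.)

Frost 0.069, Dunn 0.882, Arden 0.049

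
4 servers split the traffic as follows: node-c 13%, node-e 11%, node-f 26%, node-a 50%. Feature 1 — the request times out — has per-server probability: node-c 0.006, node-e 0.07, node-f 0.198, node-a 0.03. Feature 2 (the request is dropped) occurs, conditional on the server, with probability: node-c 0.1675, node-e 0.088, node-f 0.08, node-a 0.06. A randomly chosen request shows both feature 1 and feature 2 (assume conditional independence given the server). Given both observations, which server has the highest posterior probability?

node-f

Unnormalized posteriors (prior × likelihood):
  node-c: 0.13 × 0.006 × 0.1675 = 0.00013065
  node-e: 0.11 × 0.07 × 0.088 = 0.0006776
  node-f: 0.26 × 0.198 × 0.08 = 0.0041184
  node-a: 0.5 × 0.03 × 0.06 = 0.0009
Normalizing constant = 0.00582665.
Largest term belongs to node-f, so node-f is most probable.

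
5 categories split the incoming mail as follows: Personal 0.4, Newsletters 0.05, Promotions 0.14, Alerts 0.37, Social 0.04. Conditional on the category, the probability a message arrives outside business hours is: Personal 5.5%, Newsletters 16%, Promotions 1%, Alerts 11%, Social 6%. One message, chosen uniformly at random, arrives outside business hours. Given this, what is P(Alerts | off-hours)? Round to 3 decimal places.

By Bayes' rule, posterior ∝ prior × likelihood:
  Personal: 0.4 × 0.055 = 0.022
  Newsletters: 0.05 × 0.16 = 0.008
  Promotions: 0.14 × 0.01 = 0.0014
  Alerts: 0.37 × 0.11 = 0.0407
  Social: 0.04 × 0.06 = 0.0024
Normalizing constant = 0.0745.
P(Alerts | evidence) = 0.0407 / 0.0745 ≈ 0.546.

0.546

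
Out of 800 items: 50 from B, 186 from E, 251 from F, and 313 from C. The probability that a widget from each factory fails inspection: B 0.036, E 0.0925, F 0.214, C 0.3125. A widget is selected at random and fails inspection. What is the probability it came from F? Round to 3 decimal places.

0.315

By Bayes' rule, posterior ∝ prior × likelihood:
  B: 0.0625 × 0.036 = 0.00225
  E: 0.2325 × 0.0925 = 0.02150625
  F: 0.31375 × 0.214 = 0.0671425
  C: 0.39125 × 0.3125 = 0.122265625
Sum = 0.213164375.
P(F | evidence) = 0.0671425 / 0.213164375 ≈ 0.315.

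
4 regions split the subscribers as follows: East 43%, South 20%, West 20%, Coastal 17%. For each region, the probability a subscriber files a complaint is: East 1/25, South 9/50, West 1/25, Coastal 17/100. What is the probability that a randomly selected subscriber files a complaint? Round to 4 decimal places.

Prior × likelihood for each hypothesis:
  East: 0.43 × 0.04 = 0.0172
  South: 0.2 × 0.18 = 0.036
  West: 0.2 × 0.04 = 0.008
  Coastal: 0.17 × 0.17 = 0.0289
P(complaint) = 0.0172 + 0.036 + 0.008 + 0.0289 = 0.0901 → 0.0901.

0.0901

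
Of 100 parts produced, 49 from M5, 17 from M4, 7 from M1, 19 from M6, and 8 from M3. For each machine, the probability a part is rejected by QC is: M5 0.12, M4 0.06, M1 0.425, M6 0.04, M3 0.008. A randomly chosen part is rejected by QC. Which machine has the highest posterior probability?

Unnormalized posteriors (prior × likelihood):
  M5: 0.49 × 0.12 = 0.0588
  M4: 0.17 × 0.06 = 0.0102
  M1: 0.07 × 0.425 = 0.02975
  M6: 0.19 × 0.04 = 0.0076
  M3: 0.08 × 0.008 = 0.00064
Total = 0.10699.
Largest term belongs to M5, so M5 is most probable.

M5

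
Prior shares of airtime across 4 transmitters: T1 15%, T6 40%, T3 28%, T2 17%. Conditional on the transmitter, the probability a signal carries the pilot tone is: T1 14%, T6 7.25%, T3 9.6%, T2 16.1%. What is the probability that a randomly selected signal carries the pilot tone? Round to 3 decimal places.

0.104

Prior × likelihood for each hypothesis:
  T1: 0.15 × 0.14 = 0.021
  T6: 0.4 × 0.0725 = 0.029
  T3: 0.28 × 0.096 = 0.02688
  T2: 0.17 × 0.161 = 0.02737
P(pilot) = 0.021 + 0.029 + 0.02688 + 0.02737 = 0.10425 → 0.104.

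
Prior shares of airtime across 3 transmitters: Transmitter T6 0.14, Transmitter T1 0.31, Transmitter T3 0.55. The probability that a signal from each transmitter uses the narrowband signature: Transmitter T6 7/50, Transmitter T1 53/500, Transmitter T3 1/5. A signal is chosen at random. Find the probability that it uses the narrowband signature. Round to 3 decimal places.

Compute prior × likelihood for every hypothesis:
  Transmitter T6: 0.14 × 0.14 = 0.0196
  Transmitter T1: 0.31 × 0.106 = 0.03286
  Transmitter T3: 0.55 × 0.2 = 0.11
P(narrowband) = 0.0196 + 0.03286 + 0.11 = 0.16246 → 0.162.

0.162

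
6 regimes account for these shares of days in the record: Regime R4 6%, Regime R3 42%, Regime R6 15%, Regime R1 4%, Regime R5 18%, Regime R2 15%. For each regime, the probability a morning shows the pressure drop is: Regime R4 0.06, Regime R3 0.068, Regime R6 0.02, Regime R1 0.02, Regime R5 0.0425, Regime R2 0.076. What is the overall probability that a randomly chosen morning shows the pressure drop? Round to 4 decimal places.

Compute prior × likelihood for every hypothesis:
  Regime R4: 0.06 × 0.06 = 0.0036
  Regime R3: 0.42 × 0.068 = 0.02856
  Regime R6: 0.15 × 0.02 = 0.003
  Regime R1: 0.04 × 0.02 = 0.0008
  Regime R5: 0.18 × 0.0425 = 0.00765
  Regime R2: 0.15 × 0.076 = 0.0114
P(drop) = 0.0036 + 0.02856 + 0.003 + 0.0008 + 0.00765 + 0.0114 = 0.05501 → 0.0550.

0.0550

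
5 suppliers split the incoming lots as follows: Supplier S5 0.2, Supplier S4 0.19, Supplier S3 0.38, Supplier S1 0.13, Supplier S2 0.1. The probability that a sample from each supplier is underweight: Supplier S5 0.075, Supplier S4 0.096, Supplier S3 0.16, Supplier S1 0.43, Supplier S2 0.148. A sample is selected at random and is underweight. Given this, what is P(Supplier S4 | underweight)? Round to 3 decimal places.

0.111

Unnormalized posteriors (prior × likelihood):
  Supplier S5: 0.2 × 0.075 = 0.015
  Supplier S4: 0.19 × 0.096 = 0.01824
  Supplier S3: 0.38 × 0.16 = 0.0608
  Supplier S1: 0.13 × 0.43 = 0.0559
  Supplier S2: 0.1 × 0.148 = 0.0148
Sum = 0.16474.
P(Supplier S4 | evidence) = 0.01824 / 0.16474 ≈ 0.111.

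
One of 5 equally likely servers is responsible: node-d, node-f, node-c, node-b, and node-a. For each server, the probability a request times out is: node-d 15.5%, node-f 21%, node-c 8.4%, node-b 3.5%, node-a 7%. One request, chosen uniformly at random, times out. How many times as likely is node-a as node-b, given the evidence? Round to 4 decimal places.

With a uniform prior (1/5 each), posterior ∝ likelihood:
  node-d: 0.155
  node-f: 0.21
  node-c: 0.084
  node-b: 0.035
  node-a: 0.07
Sum = 0.554.
The ratio is 0.07 / 0.035 (the normalizer cancels) = 2.0000.

2.0000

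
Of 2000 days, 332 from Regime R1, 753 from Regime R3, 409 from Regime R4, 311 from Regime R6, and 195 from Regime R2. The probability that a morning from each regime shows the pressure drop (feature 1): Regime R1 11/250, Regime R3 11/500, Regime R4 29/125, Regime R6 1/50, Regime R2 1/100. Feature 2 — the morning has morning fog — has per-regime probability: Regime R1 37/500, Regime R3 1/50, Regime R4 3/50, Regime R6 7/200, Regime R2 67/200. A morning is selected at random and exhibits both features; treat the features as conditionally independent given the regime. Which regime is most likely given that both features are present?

Compute prior × likelihood for every hypothesis:
  Regime R1: 0.166 × 0.044 × 0.074 = 0.000540496
  Regime R3: 0.3765 × 0.022 × 0.02 = 0.00016566
  Regime R4: 0.2045 × 0.232 × 0.06 = 0.00284664
  Regime R6: 0.1555 × 0.02 × 0.035 = 0.00010885
  Regime R2: 0.0975 × 0.01 × 0.335 = 0.000326625
Total = 0.003988271.
Largest term belongs to Regime R4, so Regime R4 is most probable.

Regime R4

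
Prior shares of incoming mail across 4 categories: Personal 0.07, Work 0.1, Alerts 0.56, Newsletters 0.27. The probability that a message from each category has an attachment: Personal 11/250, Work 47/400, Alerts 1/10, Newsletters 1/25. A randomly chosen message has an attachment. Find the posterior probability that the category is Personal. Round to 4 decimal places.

Unnormalized posteriors (prior × likelihood):
  Personal: 0.07 × 0.044 = 0.00308
  Work: 0.1 × 0.1175 = 0.01175
  Alerts: 0.56 × 0.1 = 0.056
  Newsletters: 0.27 × 0.04 = 0.0108
Normalizing constant = 0.08163.
P(Personal | evidence) = 0.00308 / 0.08163 ≈ 0.0377.

0.0377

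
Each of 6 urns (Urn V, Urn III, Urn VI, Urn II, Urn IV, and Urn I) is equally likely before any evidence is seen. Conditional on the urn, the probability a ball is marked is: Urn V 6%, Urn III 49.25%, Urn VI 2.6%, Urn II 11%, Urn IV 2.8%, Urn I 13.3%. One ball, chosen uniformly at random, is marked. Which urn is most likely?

Urn III

With a uniform prior (1/6 each), posterior ∝ likelihood:
  Urn V: 0.06
  Urn III: 0.4925
  Urn VI: 0.026
  Urn II: 0.11
  Urn IV: 0.028
  Urn I: 0.133
Total = 0.8495.
Largest term belongs to Urn III, so Urn III is most probable.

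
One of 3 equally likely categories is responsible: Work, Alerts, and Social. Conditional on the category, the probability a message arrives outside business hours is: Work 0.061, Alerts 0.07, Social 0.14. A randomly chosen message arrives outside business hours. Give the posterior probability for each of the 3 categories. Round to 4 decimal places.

With a uniform prior (1/3 each), posterior ∝ likelihood:
  Work: 0.061
  Alerts: 0.07
  Social: 0.14
Sum = 0.271.
P(Work | off-hours) = 0.061/0.271 ≈ 0.2251
P(Alerts | off-hours) = 0.07/0.271 ≈ 0.2583
P(Social | off-hours) = 0.14/0.271 ≈ 0.5166

Work 0.2251, Alerts 0.2583, Social 0.5166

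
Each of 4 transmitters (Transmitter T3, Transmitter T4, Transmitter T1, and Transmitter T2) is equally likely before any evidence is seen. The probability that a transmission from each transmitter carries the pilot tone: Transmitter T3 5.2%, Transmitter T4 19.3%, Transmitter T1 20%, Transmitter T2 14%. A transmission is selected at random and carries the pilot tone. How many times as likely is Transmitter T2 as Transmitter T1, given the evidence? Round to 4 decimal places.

0.7000

With a uniform prior (1/4 each), posterior ∝ likelihood:
  Transmitter T3: 0.052
  Transmitter T4: 0.193
  Transmitter T1: 0.2
  Transmitter T2: 0.14
Total = 0.585.
The ratio is 0.14 / 0.2 (the normalizer cancels) = 0.7000.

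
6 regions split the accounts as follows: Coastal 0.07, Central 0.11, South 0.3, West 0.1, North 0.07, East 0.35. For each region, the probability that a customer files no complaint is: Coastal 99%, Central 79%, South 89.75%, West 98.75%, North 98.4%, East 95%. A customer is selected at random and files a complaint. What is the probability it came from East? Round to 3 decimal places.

Taking complements, P(complaint | each) = Coastal 0.01, Central 0.21, South 0.1025, West 0.0125, North 0.016, East 0.05.
Compute prior × likelihood for every hypothesis:
  Coastal: 0.07 × 0.01 = 0.0007
  Central: 0.11 × 0.21 = 0.0231
  South: 0.3 × 0.1025 = 0.03075
  West: 0.1 × 0.0125 = 0.00125
  North: 0.07 × 0.016 = 0.00112
  East: 0.35 × 0.05 = 0.0175
Total = 0.07442.
P(East | evidence) = 0.0175 / 0.07442 ≈ 0.235.

0.235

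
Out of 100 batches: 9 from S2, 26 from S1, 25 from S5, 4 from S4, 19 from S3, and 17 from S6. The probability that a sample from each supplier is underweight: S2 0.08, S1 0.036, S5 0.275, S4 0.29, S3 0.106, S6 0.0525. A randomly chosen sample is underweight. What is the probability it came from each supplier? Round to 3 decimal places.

S2 0.057, S1 0.074, S5 0.546, S4 0.092, S3 0.160, S6 0.071

Compute prior × likelihood for every hypothesis:
  S2: 0.09 × 0.08 = 0.0072
  S1: 0.26 × 0.036 = 0.00936
  S5: 0.25 × 0.275 = 0.06875
  S4: 0.04 × 0.29 = 0.0116
  S3: 0.19 × 0.106 = 0.02014
  S6: 0.17 × 0.0525 = 0.008925
Total = 0.125975.
P(S2 | underweight) = 0.0072/0.125975 ≈ 0.057
P(S1 | underweight) = 0.00936/0.125975 ≈ 0.074
P(S5 | underweight) = 0.06875/0.125975 ≈ 0.546
P(S4 | underweight) = 0.0116/0.125975 ≈ 0.092
P(S3 | underweight) = 0.02014/0.125975 ≈ 0.160
P(S6 | underweight) = 0.008925/0.125975 ≈ 0.071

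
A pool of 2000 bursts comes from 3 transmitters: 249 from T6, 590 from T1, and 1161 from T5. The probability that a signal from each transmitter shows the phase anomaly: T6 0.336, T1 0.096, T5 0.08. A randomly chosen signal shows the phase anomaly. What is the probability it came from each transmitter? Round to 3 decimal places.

By Bayes' rule, posterior ∝ prior × likelihood:
  T6: 0.1245 × 0.336 = 0.041832
  T1: 0.295 × 0.096 = 0.02832
  T5: 0.5805 × 0.08 = 0.04644
Normalizing constant = 0.116592.
P(T6 | anomaly) = 0.041832/0.116592 ≈ 0.359
P(T1 | anomaly) = 0.02832/0.116592 ≈ 0.243
P(T5 | anomaly) = 0.04644/0.116592 ≈ 0.398
(Check: 0.359+0.243+0.398 = 1.000.)

T6 0.359, T1 0.243, T5 0.398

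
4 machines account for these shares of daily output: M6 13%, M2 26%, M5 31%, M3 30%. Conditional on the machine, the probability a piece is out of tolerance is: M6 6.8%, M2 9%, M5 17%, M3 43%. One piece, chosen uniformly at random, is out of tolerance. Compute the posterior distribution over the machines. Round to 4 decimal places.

Prior × likelihood for each hypothesis:
  M6: 0.13 × 0.068 = 0.00884
  M2: 0.26 × 0.09 = 0.0234
  M5: 0.31 × 0.17 = 0.0527
  M3: 0.3 × 0.43 = 0.129
Normalizing constant = 0.21394.
P(M6 | oversize) = 0.00884/0.21394 ≈ 0.0413
P(M2 | oversize) = 0.0234/0.21394 ≈ 0.1094
P(M5 | oversize) = 0.0527/0.21394 ≈ 0.2463
P(M3 | oversize) = 0.129/0.21394 ≈ 0.6030

M6 0.0413, M2 0.1094, M5 0.2463, M3 0.6030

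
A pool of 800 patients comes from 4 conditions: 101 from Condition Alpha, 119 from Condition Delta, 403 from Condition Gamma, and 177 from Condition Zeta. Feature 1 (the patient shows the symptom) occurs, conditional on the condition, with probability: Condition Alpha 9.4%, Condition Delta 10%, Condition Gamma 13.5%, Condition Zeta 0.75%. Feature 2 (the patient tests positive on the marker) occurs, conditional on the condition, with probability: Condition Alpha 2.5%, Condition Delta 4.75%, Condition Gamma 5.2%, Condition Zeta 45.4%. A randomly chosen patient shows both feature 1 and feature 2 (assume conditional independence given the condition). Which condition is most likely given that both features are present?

Unnormalized posteriors (prior × likelihood):
  Condition Alpha: 0.12625 × 0.094 × 0.025 = 0.0002966875
  Condition Delta: 0.14875 × 0.1 × 0.0475 = 0.0007065625
  Condition Gamma: 0.50375 × 0.135 × 0.052 = 0.003536325
  Condition Zeta: 0.22125 × 0.0075 × 0.454 = 0.00075335625
Total = 0.00529293125.
Largest term belongs to Condition Gamma, so Condition Gamma is most probable.

Condition Gamma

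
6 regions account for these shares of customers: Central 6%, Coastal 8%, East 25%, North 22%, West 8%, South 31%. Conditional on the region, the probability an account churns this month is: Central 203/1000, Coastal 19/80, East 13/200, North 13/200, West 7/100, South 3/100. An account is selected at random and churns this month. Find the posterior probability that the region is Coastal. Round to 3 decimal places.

Prior × likelihood for each hypothesis:
  Central: 0.06 × 0.203 = 0.01218
  Coastal: 0.08 × 0.2375 = 0.019
  East: 0.25 × 0.065 = 0.01625
  North: 0.22 × 0.065 = 0.0143
  West: 0.08 × 0.07 = 0.0056
  South: 0.31 × 0.03 = 0.0093
Total = 0.07663.
P(Coastal | evidence) = 0.019 / 0.07663 ≈ 0.248.

0.248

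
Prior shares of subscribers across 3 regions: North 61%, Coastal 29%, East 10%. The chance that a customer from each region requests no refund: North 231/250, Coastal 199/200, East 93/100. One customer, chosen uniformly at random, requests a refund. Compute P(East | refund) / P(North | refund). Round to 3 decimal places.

0.151

Taking complements, P(refund | each) = North 0.076, Coastal 0.005, East 0.07.
By Bayes' rule, posterior ∝ prior × likelihood:
  North: 0.61 × 0.076 = 0.04636
  Coastal: 0.29 × 0.005 = 0.00145
  East: 0.1 × 0.07 = 0.007
Total = 0.05481.
The ratio is 0.007 / 0.04636 (the normalizer cancels) = 0.151.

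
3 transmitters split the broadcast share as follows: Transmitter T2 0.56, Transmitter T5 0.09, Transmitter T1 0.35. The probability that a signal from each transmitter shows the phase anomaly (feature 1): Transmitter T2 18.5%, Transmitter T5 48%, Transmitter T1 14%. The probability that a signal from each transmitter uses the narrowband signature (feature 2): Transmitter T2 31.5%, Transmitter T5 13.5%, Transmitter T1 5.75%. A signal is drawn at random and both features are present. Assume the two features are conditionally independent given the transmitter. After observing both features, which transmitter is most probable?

Unnormalized posteriors (prior × likelihood):
  Transmitter T2: 0.56 × 0.185 × 0.315 = 0.032634
  Transmitter T5: 0.09 × 0.48 × 0.135 = 0.005832
  Transmitter T1: 0.35 × 0.14 × 0.0575 = 0.0028175
Sum = 0.0412835.
Largest term belongs to Transmitter T2, so Transmitter T2 is most probable.

Transmitter T2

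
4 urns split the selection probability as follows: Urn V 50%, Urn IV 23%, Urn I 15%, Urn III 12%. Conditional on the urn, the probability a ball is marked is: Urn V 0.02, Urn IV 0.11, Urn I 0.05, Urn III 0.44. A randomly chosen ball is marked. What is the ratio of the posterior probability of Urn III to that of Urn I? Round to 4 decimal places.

By Bayes' rule, posterior ∝ prior × likelihood:
  Urn V: 0.5 × 0.02 = 0.01
  Urn IV: 0.23 × 0.11 = 0.0253
  Urn I: 0.15 × 0.05 = 0.0075
  Urn III: 0.12 × 0.44 = 0.0528
Sum = 0.0956.
The ratio is 0.0528 / 0.0075 (the normalizer cancels) = 7.0400.

7.0400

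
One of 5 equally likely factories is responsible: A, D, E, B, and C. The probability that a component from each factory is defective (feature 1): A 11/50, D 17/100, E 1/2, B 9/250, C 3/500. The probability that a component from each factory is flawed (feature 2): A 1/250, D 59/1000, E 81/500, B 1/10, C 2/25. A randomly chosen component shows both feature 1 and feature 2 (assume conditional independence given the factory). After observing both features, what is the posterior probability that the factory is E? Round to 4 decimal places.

0.8438

With a uniform prior (1/5 each), posterior ∝ likelihood:
  A: 0.22 × 0.004 = 0.00088
  D: 0.17 × 0.059 = 0.01003
  E: 0.5 × 0.162 = 0.081
  B: 0.036 × 0.1 = 0.0036
  C: 0.006 × 0.08 = 0.00048
Sum = 0.09599.
P(E | evidence) = 0.081 / 0.09599 ≈ 0.8438.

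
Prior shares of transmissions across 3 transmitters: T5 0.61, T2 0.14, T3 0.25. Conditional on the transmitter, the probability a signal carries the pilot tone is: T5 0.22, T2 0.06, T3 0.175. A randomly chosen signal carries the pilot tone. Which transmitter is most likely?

Prior × likelihood for each hypothesis:
  T5: 0.61 × 0.22 = 0.1342
  T2: 0.14 × 0.06 = 0.0084
  T3: 0.25 × 0.175 = 0.04375
Normalizing constant = 0.18635.
Largest term belongs to T5, so T5 is most probable.

T5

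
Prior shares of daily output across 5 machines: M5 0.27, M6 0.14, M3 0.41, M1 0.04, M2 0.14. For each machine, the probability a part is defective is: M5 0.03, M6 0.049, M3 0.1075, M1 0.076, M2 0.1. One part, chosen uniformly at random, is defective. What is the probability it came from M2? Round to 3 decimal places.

0.184

Compute prior × likelihood for every hypothesis:
  M5: 0.27 × 0.03 = 0.0081
  M6: 0.14 × 0.049 = 0.00686
  M3: 0.41 × 0.1075 = 0.044075
  M1: 0.04 × 0.076 = 0.00304
  M2: 0.14 × 0.1 = 0.014
Sum = 0.076075.
P(M2 | evidence) = 0.014 / 0.076075 ≈ 0.184.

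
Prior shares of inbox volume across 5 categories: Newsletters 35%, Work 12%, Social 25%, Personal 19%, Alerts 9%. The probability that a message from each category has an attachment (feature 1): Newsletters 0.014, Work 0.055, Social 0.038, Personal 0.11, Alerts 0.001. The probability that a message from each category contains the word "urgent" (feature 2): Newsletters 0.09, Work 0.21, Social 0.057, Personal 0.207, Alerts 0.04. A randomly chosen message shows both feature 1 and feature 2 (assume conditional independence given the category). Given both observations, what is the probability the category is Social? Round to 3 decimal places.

Compute prior × likelihood for every hypothesis:
  Newsletters: 0.35 × 0.014 × 0.09 = 0.000441
  Work: 0.12 × 0.055 × 0.21 = 0.001386
  Social: 0.25 × 0.038 × 0.057 = 0.0005415
  Personal: 0.19 × 0.11 × 0.207 = 0.0043263
  Alerts: 0.09 × 0.001 × 0.04 = 0.0000036
Normalizing constant = 0.0066984.
P(Social | evidence) = 0.0005415 / 0.0066984 ≈ 0.081.

0.081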